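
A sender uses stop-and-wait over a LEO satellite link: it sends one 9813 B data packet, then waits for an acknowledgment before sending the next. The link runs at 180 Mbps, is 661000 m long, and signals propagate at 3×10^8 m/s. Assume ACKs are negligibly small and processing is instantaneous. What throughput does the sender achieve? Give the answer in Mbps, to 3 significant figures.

16.2 Mbps

t_tx = L/R = 78504/180000000 = 0.000436133 s.
t_prop = 661000/300000000 = 0.00220333 s; RTT = 0.00440667 s.
Cycle = t_tx + RTT = 0.0048428 s.
Throughput = L / cycle = 78504 / 0.0048428 = 16.2 Mbps.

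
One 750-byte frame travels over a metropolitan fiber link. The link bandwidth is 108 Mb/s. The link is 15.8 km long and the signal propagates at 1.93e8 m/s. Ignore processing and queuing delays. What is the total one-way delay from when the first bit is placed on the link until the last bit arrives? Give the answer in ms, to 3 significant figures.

L = 750 × 8 = 6000 bits.
Transmission delay = L/R = 6000 / 108000000 = 0.0555556 ms.
Propagation delay = d/s = 15800 m / 193000000 m/s = 0.0818653 ms.
Total = 0.137 ms.

0.137 ms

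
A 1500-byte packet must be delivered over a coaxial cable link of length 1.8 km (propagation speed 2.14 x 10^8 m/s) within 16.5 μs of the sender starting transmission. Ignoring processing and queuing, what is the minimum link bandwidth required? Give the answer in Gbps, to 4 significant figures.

L = 12000 bits.
Propagation delay = 1800 / 214000000 = 8.41121 μs.
Transmission budget = 16.5 − 8.41121 = 8.08879 μs.
R ≥ L / t_tx = 12000 bits / 8.08879e-06 s = 1.484 Gbps.

1.484 Gbps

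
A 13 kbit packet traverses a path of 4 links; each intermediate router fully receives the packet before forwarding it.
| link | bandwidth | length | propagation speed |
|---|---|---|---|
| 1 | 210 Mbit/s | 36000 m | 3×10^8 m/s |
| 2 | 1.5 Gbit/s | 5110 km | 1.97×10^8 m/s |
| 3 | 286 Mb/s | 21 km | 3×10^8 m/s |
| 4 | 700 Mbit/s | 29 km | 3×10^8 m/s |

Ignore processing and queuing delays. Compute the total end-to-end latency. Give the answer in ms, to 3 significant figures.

L = 13000 bits.
Transmission delays (L/R per hop): 0.0619048, 0.00866667, 0.0454545, 0.0185714 ms; sum = 0.134597 ms.
Propagation delays (d/s per hop): 0.12, 25.9391, 0.07, 0.0966667 ms; sum = 26.2258 ms.
End-to-end = 26.4 ms.

26.4 ms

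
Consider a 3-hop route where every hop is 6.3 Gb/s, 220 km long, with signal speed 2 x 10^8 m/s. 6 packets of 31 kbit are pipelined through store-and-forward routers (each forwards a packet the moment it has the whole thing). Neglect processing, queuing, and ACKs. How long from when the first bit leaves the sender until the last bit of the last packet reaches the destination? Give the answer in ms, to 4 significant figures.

Per-hop transmission t_tx = L/R = 31000/6300000000 = 0.00492063 ms.
Per-hop propagation t_prop = 220000/200000000 = 1.1 ms.
Pipeline fill: first packet needs 3·t_tx to clear all hops; remaining 5 packets each add one t_tx.
Total = (3+6-1)·t_tx + 3·t_prop = 8·0.00492063 + 3·1.1 = 3.339 ms.

3.339 ms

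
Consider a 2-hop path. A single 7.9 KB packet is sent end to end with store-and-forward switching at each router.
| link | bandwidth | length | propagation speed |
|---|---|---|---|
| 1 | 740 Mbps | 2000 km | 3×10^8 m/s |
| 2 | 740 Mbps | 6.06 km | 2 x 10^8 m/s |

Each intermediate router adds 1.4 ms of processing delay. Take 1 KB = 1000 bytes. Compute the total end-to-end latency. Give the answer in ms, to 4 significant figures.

8.268 ms

L = 63200 bits.
Transmission delay per hop = L/R = 63200/740000000 = 0.0854054 ms; 2 hops → 0.170811 ms.
Propagation delays (d/s per hop): 6.66667, 0.0303 ms; sum = 6.69697 ms.
Processing at 1 router(s): 1 × 1.4 ms = 1.4 ms.
End-to-end = 8.268 ms.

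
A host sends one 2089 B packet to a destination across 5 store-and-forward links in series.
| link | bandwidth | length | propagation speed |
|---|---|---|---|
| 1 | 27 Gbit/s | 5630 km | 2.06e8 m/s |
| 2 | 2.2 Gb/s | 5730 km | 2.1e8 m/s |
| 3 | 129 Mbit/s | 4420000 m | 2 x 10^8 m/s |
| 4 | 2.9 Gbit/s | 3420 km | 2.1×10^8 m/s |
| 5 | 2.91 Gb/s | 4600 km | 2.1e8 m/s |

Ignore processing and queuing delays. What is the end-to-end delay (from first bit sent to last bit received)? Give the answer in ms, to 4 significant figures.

L = 2089 × 8 = 16712 bits.
Transmission delays (L/R per hop): 0.000618963, 0.00759636, 0.12955, 0.00576276, 0.00574296 ms; sum = 0.149271 ms.
Propagation delays (d/s per hop): 27.3301, 27.2857, 22.1, 16.2857, 21.9048 ms; sum = 114.906 ms.
End-to-end = 115.1 ms.

115.1 ms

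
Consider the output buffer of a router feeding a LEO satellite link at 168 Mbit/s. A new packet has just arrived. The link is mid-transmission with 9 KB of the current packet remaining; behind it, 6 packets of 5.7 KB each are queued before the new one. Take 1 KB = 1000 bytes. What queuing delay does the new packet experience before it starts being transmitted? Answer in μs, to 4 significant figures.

Each queued packet: L/R = 45600/168000000 = 271.429 μs.
6 queued → 1628.57 μs.
Plus remaining 72000 bits of current packet: 428.571 μs.
Queuing delay = 2057 μs.

2057 μs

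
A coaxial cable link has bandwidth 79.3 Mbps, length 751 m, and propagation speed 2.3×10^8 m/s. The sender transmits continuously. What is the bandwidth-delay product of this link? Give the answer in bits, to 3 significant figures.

259 bits

Propagation delay = 751 / 2.3e+08 = 3.26522e-06 s.
BDP = R × t_prop = 79300000 × 3.26522e-06 = 258.932 bits.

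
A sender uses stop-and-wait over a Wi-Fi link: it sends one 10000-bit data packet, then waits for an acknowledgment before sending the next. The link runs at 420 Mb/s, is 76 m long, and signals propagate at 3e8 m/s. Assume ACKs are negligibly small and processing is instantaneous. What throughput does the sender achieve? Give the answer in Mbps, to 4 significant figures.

411.2 Mbps

t_tx = L/R = 10000/420000000 = 2.38095e-05 s.
t_prop = 76/300000000 = 2.53333e-07 s; RTT = 5.06667e-07 s.
Cycle = t_tx + RTT = 2.43162e-05 s.
Throughput = L / cycle = 10000 / 2.43162e-05 = 411.2 Mbps.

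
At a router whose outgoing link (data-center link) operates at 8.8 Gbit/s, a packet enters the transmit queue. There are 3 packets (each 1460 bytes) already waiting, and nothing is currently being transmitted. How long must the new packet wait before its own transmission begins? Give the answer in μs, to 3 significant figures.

Each queued packet: L/R = 11680/8800000000 = 1.32727 μs.
3 queued → 3.98182 μs.
Queuing delay = 3.98 μs.

3.98 μs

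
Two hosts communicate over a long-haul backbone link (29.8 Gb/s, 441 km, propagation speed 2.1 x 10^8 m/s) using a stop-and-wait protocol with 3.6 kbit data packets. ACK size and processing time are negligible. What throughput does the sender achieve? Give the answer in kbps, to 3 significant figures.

857 kbps

t_tx = L/R = 3600/29800000000 = 1.20805e-07 s.
t_prop = 441000/210000000 = 0.0021 s; RTT = 0.0042 s.
Cycle = t_tx + RTT = 0.00420012 s.
Throughput = L / cycle = 3600 / 0.00420012 = 857 kbps.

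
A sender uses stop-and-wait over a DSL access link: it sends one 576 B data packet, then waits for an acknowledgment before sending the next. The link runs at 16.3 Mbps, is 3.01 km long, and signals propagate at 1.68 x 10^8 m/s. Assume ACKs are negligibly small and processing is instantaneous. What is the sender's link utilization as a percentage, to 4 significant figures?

88.75 %

t_tx = L/R = 4608/16300000 = 0.000282699 s.
t_prop = 3010/168000000 = 1.79167e-05 s; RTT = 3.58333e-05 s.
Cycle = t_tx + RTT = 0.000318533 s.
Utilization = t_tx / cycle = 0.000282699/0.000318533 = 88.75 %.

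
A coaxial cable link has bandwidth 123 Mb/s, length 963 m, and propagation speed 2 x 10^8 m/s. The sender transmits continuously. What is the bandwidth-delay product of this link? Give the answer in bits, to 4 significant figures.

Propagation delay = 963 / 200000000 = 4.815e-06 s.
BDP = R × t_prop = 123000000 × 4.815e-06 = 592.245 bits.

592.2 bits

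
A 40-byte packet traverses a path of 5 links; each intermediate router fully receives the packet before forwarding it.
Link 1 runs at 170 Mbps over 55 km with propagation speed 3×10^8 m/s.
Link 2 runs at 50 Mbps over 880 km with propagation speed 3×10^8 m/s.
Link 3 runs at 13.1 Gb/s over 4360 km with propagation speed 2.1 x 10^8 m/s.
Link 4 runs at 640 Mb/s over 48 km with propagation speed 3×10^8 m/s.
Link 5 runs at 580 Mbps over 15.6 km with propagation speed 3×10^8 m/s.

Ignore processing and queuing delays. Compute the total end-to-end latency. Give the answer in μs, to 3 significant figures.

L = 40 × 8 = 320 bits.
Transmission delays (L/R per hop): 1.88235, 6.4, 0.0244275, 0.5, 0.551724 μs; sum = 9.3585 μs.
Propagation delays (d/s per hop): 183.333, 2933.33, 20761.9, 160, 52 μs; sum = 24090.6 μs.
End-to-end = 24100 μs.

24100 μs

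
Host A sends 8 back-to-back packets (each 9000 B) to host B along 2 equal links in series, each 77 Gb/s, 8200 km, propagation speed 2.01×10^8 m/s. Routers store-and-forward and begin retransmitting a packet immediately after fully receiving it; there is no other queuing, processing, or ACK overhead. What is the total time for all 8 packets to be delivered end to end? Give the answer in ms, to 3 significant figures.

Per-hop transmission t_tx = L/R = 72000/77000000000 = 0.000935065 ms.
Per-hop propagation t_prop = 8200000/2.01e+08 = 40.796 ms.
Pipeline fill: first packet needs 2·t_tx to clear all hops; remaining 7 packets each add one t_tx.
Total = (2+8-1)·t_tx + 2·t_prop = 9·0.000935065 + 2·40.796 = 81.6 ms.

81.6 ms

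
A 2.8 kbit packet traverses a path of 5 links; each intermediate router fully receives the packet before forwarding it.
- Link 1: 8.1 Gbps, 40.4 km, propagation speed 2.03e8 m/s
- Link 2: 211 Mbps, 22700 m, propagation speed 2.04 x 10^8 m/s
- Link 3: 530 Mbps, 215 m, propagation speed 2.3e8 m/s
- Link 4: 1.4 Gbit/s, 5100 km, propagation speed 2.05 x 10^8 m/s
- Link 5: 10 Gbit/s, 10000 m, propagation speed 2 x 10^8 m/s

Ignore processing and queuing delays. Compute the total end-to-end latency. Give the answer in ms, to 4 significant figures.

25.26 ms

L = 2800 bits.
Transmission delays (L/R per hop): 0.000345679, 0.0132701, 0.00528302, 0.002, 0.00028 ms; sum = 0.0211788 ms.
Propagation delays (d/s per hop): 0.199015, 0.111275, 0.000934783, 24.878, 0.05 ms; sum = 25.2393 ms.
End-to-end = 25.26 ms.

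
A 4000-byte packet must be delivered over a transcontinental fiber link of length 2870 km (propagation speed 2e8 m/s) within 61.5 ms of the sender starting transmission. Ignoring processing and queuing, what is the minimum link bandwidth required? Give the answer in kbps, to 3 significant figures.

L = 32000 bits.
Propagation delay = 2870000 / 200000000 = 14.35 ms.
Transmission budget = 61.5 − 14.35 = 47.15 ms.
R ≥ L / t_tx = 32000 bits / 0.04715 s = 679 kbps.

679 kbps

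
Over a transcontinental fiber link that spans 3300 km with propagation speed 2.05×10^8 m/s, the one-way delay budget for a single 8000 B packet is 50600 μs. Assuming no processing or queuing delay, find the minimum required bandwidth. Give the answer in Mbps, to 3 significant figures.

1.85 Mbps

L = 64000 bits.
Propagation delay = 3300000 / 2.05e+08 = 16097.6 μs.
Transmission budget = 50600 − 16097.6 = 34502.4 μs.
R ≥ L / t_tx = 64000 bits / 0.0345024 s = 1.85 Mbps.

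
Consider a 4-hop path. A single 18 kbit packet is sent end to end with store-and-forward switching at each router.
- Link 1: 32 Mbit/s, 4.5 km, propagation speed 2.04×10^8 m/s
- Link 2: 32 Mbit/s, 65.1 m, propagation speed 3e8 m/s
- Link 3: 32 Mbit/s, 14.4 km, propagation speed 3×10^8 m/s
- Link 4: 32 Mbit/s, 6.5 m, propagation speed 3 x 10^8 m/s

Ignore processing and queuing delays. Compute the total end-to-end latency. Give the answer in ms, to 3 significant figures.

2.32 ms

L = 18000 bits.
Transmission delay per hop = L/R = 18000/32000000 = 0.5625 ms; 4 hops → 2.25 ms.
Propagation delays (d/s per hop): 0.0220588, 0.000217, 0.048, 2.16667e-05 ms; sum = 0.0702975 ms.
End-to-end = 2.32 ms.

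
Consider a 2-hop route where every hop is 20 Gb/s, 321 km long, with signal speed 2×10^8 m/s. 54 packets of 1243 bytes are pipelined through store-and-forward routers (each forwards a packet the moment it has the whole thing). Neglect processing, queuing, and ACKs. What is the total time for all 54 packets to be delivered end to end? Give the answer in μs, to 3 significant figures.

3240 μs

Per-hop transmission t_tx = L/R = 9944/20000000000 = 0.4972 μs.
Per-hop propagation t_prop = 321000/200000000 = 1605 μs.
Pipeline fill: first packet needs 2·t_tx to clear all hops; remaining 53 packets each add one t_tx.
Total = (2+54-1)·t_tx + 2·t_prop = 55·0.4972 + 2·1605 = 3240 μs.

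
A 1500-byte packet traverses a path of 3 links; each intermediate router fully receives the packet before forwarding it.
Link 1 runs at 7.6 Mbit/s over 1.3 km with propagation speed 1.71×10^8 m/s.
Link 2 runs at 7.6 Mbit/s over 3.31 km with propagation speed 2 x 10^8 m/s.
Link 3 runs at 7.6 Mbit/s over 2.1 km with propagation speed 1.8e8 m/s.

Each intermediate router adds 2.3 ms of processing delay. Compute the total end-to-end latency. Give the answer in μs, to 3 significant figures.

9370 μs

L = 1500 × 8 = 12000 bits.
Transmission delay per hop = L/R = 12000/7600000 = 1578.95 μs; 3 hops → 4736.84 μs.
Propagation delays (d/s per hop): 7.60234, 16.55, 11.6667 μs; sum = 35.819 μs.
Processing at 2 router(s): 2 × 2.3 ms = 4600 μs.
End-to-end = 9370 μs.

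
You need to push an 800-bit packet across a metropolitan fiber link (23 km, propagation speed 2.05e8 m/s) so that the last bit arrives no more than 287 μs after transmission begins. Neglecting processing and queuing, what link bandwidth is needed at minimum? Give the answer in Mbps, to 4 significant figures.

4.577 Mbps

Propagation delay = 23000 / 2.05e+08 = 112.195 μs.
Transmission budget = 287 − 112.195 = 174.805 μs.
R ≥ L / t_tx = 800 bits / 0.000174805 s = 4.577 Mbps.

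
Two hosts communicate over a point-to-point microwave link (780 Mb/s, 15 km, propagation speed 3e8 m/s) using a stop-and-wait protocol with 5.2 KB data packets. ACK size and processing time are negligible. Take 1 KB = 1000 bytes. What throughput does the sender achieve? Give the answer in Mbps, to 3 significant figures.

271 Mbps

t_tx = L/R = 41600/780000000 = 5.33333e-05 s.
t_prop = 15000/300000000 = 5e-05 s; RTT = 0.0001 s.
Cycle = t_tx + RTT = 0.000153333 s.
Throughput = L / cycle = 41600 / 0.000153333 = 271 Mbps.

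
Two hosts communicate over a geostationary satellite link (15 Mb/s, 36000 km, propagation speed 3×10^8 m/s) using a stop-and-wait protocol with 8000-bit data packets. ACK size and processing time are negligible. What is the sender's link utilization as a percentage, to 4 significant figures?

0.2217 %

t_tx = L/R = 8000/15000000 = 0.000533333 s.
t_prop = 36000000/300000000 = 0.12 s; RTT = 0.24 s.
Cycle = t_tx + RTT = 0.240533 s.
Utilization = t_tx / cycle = 0.000533333/0.240533 = 0.2217 %.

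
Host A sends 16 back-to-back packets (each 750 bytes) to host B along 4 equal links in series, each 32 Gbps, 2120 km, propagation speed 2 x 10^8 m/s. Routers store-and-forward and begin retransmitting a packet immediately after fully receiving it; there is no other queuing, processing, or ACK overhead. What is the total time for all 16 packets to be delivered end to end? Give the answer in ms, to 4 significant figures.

42.40 ms

Per-hop transmission t_tx = L/R = 6000/32000000000 = 0.0001875 ms.
Per-hop propagation t_prop = 2120000/200000000 = 10.6 ms.
Pipeline fill: first packet needs 4·t_tx to clear all hops; remaining 15 packets each add one t_tx.
Total = (4+16-1)·t_tx + 4·t_prop = 19·0.0001875 + 4·10.6 = 42.40 ms.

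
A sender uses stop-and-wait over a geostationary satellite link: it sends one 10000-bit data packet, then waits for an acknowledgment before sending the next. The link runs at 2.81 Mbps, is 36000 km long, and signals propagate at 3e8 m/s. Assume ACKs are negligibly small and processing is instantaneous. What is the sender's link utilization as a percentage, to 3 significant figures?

t_tx = L/R = 10000/2810000 = 0.00355872 s.
t_prop = 36000000/300000000 = 0.12 s; RTT = 0.24 s.
Cycle = t_tx + RTT = 0.243559 s.
Utilization = t_tx / cycle = 0.00355872/0.243559 = 1.46 %.

1.46 %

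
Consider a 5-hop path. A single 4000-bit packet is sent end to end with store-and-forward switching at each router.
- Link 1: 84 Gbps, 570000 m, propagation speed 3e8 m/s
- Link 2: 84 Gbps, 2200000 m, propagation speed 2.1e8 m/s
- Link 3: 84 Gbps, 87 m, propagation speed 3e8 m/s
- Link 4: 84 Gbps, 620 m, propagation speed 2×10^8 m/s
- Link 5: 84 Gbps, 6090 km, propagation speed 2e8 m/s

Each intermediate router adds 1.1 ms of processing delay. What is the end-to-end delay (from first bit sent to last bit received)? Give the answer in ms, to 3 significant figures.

47.2 ms

Transmission delay per hop = L/R = 4000/84000000000 = 4.7619e-05 ms; 5 hops → 0.000238095 ms.
Propagation delays (d/s per hop): 1.9, 10.4762, 0.00029, 0.0031, 30.45 ms; sum = 42.8296 ms.
Processing at 4 router(s): 4 × 1.1 ms = 4.4 ms.
End-to-end = 47.2 ms.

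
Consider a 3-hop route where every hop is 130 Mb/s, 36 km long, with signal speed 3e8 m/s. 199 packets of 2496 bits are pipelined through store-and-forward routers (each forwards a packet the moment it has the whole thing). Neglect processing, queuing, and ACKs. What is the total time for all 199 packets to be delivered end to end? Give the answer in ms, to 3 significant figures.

Per-hop transmission t_tx = L/R = 2496/130000000 = 0.0192 ms.
Per-hop propagation t_prop = 36000/300000000 = 0.12 ms.
Pipeline fill: first packet needs 3·t_tx to clear all hops; remaining 198 packets each add one t_tx.
Total = (3+199-1)·t_tx + 3·t_prop = 201·0.0192 + 3·0.12 = 4.22 ms.

4.22 ms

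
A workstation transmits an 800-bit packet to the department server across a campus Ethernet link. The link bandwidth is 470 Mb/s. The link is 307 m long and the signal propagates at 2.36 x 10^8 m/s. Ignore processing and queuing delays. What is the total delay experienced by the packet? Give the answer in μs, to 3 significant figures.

3.00 μs

Transmission delay = L/R = 800 / 470000000 = 1.70213 μs.
Propagation delay = d/s = 307 m / 236000000 m/s = 1.30085 μs.
Total = 3.00 μs.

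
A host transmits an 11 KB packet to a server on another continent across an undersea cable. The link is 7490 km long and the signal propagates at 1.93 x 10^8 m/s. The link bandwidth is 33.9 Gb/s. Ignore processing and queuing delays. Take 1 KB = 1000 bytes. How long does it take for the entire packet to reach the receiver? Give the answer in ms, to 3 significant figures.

L = 88000 bits.
Transmission delay = L/R = 88000 / 33900000000 = 0.00259587 ms.
Propagation delay = d/s = 7490000 m / 193000000 m/s = 38.8083 ms.
Total = 38.8 ms.

38.8 ms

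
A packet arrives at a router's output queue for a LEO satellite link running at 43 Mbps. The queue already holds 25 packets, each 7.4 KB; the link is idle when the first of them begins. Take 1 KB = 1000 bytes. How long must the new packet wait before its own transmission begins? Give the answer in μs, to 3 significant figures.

Each queued packet: L/R = 59200/43000000 = 1376.74 μs.
25 queued → 34418.6 μs.
Queuing delay = 34400 μs.

34400 μs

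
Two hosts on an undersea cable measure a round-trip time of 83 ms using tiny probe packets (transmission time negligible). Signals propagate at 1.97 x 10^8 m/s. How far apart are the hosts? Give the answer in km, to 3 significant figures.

8180 km

One-way propagation = RTT/2 = 41.5 ms.
d = s × t = 197000000 × 0.0415 = 8180 km.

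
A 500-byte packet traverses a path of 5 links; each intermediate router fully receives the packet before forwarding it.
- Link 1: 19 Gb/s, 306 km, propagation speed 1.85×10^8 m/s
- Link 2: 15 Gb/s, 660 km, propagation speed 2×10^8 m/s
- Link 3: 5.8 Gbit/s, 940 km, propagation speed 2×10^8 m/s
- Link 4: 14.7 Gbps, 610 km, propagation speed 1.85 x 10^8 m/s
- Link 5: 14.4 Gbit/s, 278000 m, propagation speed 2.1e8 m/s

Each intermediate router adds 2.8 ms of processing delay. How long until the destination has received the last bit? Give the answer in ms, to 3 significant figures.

L = 500 × 8 = 4000 bits.
Transmission delays (L/R per hop): 0.000210526, 0.000266667, 0.000689655, 0.000272109, 0.000277778 ms; sum = 0.00171673 ms.
Propagation delays (d/s per hop): 1.65405, 3.3, 4.7, 3.2973, 1.32381 ms; sum = 14.2752 ms.
Processing at 4 router(s): 4 × 2.8 ms = 11.2 ms.
End-to-end = 25.5 ms.

25.5 ms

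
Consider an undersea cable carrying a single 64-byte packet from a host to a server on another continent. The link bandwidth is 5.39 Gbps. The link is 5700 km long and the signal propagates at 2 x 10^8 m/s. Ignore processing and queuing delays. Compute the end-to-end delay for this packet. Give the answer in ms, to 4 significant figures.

L = 64 × 8 = 512 bits.
Transmission delay = L/R = 512 / 5390000000 = 9.49907e-05 ms.
Propagation delay = d/s = 5700000 m / 200000000 m/s = 28.5 ms.
Total = 28.50 ms.

28.50 ms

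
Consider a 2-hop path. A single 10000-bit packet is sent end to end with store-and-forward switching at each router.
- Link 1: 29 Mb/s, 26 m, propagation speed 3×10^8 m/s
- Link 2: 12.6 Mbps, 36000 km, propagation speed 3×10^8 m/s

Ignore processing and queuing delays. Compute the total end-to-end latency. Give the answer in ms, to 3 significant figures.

121 ms

Transmission delays (L/R per hop): 0.344828, 0.793651 ms; sum = 1.13848 ms.
Propagation delays (d/s per hop): 8.66667e-05, 120 ms; sum = 120 ms.
End-to-end = 121 ms.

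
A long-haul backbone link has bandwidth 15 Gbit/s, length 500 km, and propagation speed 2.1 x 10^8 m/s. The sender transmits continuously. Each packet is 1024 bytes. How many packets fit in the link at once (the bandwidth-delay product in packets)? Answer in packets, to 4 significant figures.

Propagation delay = 500000 / 210000000 = 0.00238095 s.
BDP = R × t_prop = 15000000000 × 0.00238095 = 35714300 bits.
In packets of 8192 bits: 4360 packets.

4360 packets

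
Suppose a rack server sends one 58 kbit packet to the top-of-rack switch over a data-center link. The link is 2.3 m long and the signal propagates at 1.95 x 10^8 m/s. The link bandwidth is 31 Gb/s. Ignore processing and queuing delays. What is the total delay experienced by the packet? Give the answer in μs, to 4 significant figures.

L = 58000 bits.
Transmission delay = L/R = 58000 / 31000000000 = 1.87097 μs.
Propagation delay = d/s = 2.3 m / 195000000 m/s = 0.0117949 μs.
Total = 1.883 μs.

1.883 μs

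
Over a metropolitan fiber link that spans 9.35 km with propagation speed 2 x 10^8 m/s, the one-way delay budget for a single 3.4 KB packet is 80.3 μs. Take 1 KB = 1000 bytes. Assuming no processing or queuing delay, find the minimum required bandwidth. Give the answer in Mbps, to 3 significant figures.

811 Mbps

L = 27200 bits.
Propagation delay = 9350 / 200000000 = 46.75 μs.
Transmission budget = 80.3 − 46.75 = 33.55 μs.
R ≥ L / t_tx = 27200 bits / 3.355e-05 s = 811 Mbps.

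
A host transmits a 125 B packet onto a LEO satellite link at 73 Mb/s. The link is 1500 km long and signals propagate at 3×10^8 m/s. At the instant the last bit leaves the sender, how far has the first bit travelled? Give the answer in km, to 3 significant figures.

t_tx = L/R = 1000/73000000 = 1.36986e-05 s.
Distance = s × t_tx = 300000000 × 1.36986e-05 = 4.11 km.

4.11 km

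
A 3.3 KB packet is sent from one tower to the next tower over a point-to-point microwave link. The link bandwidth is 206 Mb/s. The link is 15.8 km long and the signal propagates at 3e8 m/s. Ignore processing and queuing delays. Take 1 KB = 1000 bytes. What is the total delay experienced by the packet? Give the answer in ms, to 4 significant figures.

0.1808 ms

L = 26400 bits.
Transmission delay = L/R = 26400 / 206000000 = 0.128155 ms.
Propagation delay = d/s = 15800 m / 300000000 m/s = 0.0526667 ms.
Total = 0.1808 ms.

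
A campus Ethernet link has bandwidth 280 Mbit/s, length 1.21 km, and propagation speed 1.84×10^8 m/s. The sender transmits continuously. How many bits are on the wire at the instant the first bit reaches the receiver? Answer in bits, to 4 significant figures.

1841 bits

Propagation delay = 1210 / 184000000 = 6.57609e-06 s.
BDP = R × t_prop = 280000000 × 6.57609e-06 = 1841.3 bits.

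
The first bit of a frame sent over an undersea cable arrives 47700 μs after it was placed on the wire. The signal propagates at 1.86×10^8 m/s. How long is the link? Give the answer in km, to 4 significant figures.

8872 km

d = s × t_prop = 186000000 × 0.0477 = 8872 km.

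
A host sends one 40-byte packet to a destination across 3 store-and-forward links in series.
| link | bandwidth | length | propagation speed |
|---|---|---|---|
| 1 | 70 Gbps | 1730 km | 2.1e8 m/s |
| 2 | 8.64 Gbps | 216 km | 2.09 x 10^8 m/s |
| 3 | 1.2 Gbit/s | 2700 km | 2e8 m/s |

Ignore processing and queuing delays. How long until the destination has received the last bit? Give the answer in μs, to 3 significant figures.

L = 40 × 8 = 320 bits.
Transmission delays (L/R per hop): 0.00457143, 0.037037, 0.266667 μs; sum = 0.308275 μs.
Propagation delays (d/s per hop): 8238.1, 1033.49, 13500 μs; sum = 22771.6 μs.
End-to-end = 22800 μs.

22800 μs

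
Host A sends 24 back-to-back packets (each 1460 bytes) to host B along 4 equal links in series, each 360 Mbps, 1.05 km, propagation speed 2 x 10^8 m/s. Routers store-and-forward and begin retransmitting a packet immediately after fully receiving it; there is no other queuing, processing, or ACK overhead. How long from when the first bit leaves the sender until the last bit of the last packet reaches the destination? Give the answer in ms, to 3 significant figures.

0.897 ms

Per-hop transmission t_tx = L/R = 11680/360000000 = 0.0324444 ms.
Per-hop propagation t_prop = 1050/200000000 = 0.00525 ms.
Pipeline fill: first packet needs 4·t_tx to clear all hops; remaining 23 packets each add one t_tx.
Total = (4+24-1)·t_tx + 4·t_prop = 27·0.0324444 + 4·0.00525 = 0.897 ms.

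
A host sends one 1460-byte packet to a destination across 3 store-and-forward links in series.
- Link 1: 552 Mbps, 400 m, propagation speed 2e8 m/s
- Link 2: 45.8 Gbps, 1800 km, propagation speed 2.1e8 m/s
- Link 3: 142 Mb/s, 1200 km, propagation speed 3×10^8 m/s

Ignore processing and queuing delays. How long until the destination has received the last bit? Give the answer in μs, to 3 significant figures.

12700 μs

L = 1460 × 8 = 11680 bits.
Transmission delays (L/R per hop): 21.1594, 0.255022, 82.2535 μs; sum = 103.668 μs.
Propagation delays (d/s per hop): 2, 8571.43, 4000 μs; sum = 12573.4 μs.
End-to-end = 12700 μs.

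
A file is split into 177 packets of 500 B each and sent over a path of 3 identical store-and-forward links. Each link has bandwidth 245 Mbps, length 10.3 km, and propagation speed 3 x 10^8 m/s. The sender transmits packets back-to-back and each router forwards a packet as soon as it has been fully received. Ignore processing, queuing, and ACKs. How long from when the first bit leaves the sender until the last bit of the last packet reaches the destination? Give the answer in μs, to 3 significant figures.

3030 μs

Per-hop transmission t_tx = L/R = 4000/245000000 = 16.3265 μs.
Per-hop propagation t_prop = 10300/300000000 = 34.3333 μs.
Pipeline fill: first packet needs 3·t_tx to clear all hops; remaining 176 packets each add one t_tx.
Total = (3+177-1)·t_tx + 3·t_prop = 179·16.3265 + 3·34.3333 = 3030 μs.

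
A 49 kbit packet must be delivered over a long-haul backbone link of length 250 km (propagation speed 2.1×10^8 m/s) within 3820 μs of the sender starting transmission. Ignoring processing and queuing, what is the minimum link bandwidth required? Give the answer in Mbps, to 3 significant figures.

18.6 Mbps

Propagation delay = 250000 / 210000000 = 1190.48 μs.
Transmission budget = 3820 − 1190.48 = 2629.52 μs.
R ≥ L / t_tx = 49000 bits / 0.00262952 s = 18.6 Mbps.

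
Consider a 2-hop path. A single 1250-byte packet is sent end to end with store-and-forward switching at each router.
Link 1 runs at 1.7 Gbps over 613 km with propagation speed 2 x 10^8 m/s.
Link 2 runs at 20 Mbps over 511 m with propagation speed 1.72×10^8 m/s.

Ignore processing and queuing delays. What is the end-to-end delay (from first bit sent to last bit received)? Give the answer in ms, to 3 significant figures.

L = 1250 × 8 = 10000 bits.
Transmission delays (L/R per hop): 0.00588235, 0.5 ms; sum = 0.505882 ms.
Propagation delays (d/s per hop): 3.065, 0.00297093 ms; sum = 3.06797 ms.
End-to-end = 3.57 ms.

3.57 ms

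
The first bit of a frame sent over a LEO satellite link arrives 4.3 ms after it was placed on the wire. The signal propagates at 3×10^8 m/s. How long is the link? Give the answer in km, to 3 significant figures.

1290 km

d = s × t_prop = 300000000 × 0.0043 = 1290 km.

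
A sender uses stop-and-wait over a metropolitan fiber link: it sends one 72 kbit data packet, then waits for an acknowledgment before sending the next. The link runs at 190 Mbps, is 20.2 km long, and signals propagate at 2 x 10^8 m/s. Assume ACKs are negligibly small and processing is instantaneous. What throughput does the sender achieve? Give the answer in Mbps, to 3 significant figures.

t_tx = L/R = 72000/190000000 = 0.000378947 s.
t_prop = 20200/200000000 = 0.000101 s; RTT = 0.000202 s.
Cycle = t_tx + RTT = 0.000580947 s.
Throughput = L / cycle = 72000 / 0.000580947 = 124 Mbps.

124 Mbps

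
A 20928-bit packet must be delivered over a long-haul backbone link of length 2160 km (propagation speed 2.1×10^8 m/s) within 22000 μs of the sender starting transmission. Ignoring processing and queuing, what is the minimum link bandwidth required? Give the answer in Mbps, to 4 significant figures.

Propagation delay = 2160000 / 210000000 = 10285.7 μs.
Transmission budget = 22000 − 10285.7 = 11714.3 μs.
R ≥ L / t_tx = 20928 bits / 0.0117143 s = 1.787 Mbps.

1.787 Mbps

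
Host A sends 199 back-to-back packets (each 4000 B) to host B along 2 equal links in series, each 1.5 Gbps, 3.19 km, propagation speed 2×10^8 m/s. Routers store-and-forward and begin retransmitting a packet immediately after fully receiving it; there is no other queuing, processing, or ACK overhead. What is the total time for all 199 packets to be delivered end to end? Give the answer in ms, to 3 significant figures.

4.30 ms

Per-hop transmission t_tx = L/R = 32000/1500000000 = 0.0213333 ms.
Per-hop propagation t_prop = 3190/200000000 = 0.01595 ms.
Pipeline fill: first packet needs 2·t_tx to clear all hops; remaining 198 packets each add one t_tx.
Total = (2+199-1)·t_tx + 2·t_prop = 200·0.0213333 + 2·0.01595 = 4.30 ms.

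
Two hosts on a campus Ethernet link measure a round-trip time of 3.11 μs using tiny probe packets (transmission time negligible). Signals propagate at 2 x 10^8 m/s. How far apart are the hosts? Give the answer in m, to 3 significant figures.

One-way propagation = RTT/2 = 1.555 μs.
d = s × t = 200000000 × 1.555e-06 = 311 m.

311 m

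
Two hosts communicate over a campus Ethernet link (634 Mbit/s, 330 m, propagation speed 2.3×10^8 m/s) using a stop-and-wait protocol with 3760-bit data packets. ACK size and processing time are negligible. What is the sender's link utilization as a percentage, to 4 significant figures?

t_tx = L/R = 3760/634000000 = 5.9306e-06 s.
t_prop = 330/2.3e+08 = 1.43478e-06 s; RTT = 2.86957e-06 s.
Cycle = t_tx + RTT = 8.80016e-06 s.
Utilization = t_tx / cycle = 5.9306e-06/8.80016e-06 = 67.39 %.

67.39 %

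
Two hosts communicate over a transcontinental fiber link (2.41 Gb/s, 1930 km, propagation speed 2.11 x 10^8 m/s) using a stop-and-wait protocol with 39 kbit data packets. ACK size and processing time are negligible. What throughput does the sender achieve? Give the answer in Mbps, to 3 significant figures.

t_tx = L/R = 39000/2410000000 = 1.61826e-05 s.
t_prop = 1930000/211000000 = 0.00914692 s; RTT = 0.0182938 s.
Cycle = t_tx + RTT = 0.01831 s.
Throughput = L / cycle = 39000 / 0.01831 = 2.13 Mbps.

2.13 Mbps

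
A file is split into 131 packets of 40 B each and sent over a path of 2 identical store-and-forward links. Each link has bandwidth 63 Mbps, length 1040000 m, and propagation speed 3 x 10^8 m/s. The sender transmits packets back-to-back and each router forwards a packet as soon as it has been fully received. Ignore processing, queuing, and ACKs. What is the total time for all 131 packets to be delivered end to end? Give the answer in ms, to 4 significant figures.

7.604 ms

Per-hop transmission t_tx = L/R = 320/63000000 = 0.00507937 ms.
Per-hop propagation t_prop = 1040000/300000000 = 3.46667 ms.
Pipeline fill: first packet needs 2·t_tx to clear all hops; remaining 130 packets each add one t_tx.
Total = (2+131-1)·t_tx + 2·t_prop = 132·0.00507937 + 2·3.46667 = 7.604 ms.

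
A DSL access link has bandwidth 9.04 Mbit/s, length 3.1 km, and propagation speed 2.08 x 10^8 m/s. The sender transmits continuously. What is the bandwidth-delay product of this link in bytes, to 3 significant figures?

Propagation delay = 3100 / 208000000 = 1.49038e-05 s.
BDP = R × t_prop = 9040000 × 1.49038e-05 = 134.731 bits.
In bytes: 134.731/8 = 16.8 bytes.

16.8 bytes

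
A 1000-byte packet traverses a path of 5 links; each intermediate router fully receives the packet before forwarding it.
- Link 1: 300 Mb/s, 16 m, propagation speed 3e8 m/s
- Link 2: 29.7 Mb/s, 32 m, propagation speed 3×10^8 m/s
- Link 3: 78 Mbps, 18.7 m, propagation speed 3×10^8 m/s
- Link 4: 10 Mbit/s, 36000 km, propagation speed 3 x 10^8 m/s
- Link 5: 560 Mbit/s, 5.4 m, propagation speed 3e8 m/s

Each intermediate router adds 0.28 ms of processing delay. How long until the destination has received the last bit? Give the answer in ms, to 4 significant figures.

L = 1000 × 8 = 8000 bits.
Transmission delays (L/R per hop): 0.0266667, 0.26936, 0.102564, 0.8, 0.0142857 ms; sum = 1.21288 ms.
Propagation delays (d/s per hop): 5.33333e-05, 0.000106667, 6.23333e-05, 120, 1.8e-05 ms; sum = 120 ms.
Processing at 4 router(s): 4 × 0.28 ms = 1.12 ms.
End-to-end = 122.3 ms.

122.3 ms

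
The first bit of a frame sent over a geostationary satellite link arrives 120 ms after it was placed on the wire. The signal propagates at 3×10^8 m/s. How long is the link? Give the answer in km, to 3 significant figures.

d = s × t_prop = 300000000 × 0.12 = 36000 km.

36000 km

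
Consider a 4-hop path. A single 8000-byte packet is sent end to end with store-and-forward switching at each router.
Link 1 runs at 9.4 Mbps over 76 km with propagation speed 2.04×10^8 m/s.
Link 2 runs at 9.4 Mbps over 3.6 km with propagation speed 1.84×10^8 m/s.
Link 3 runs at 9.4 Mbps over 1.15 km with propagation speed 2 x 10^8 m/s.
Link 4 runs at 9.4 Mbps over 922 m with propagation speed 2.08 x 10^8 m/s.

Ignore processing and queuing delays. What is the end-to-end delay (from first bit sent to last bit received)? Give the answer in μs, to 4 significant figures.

27640 μs

L = 8000 × 8 = 64000 bits.
Transmission delay per hop = L/R = 64000/9400000 = 6808.51 μs; 4 hops → 27234 μs.
Propagation delays (d/s per hop): 372.549, 19.5652, 5.75, 4.43269 μs; sum = 402.297 μs.
End-to-end = 27640 μs.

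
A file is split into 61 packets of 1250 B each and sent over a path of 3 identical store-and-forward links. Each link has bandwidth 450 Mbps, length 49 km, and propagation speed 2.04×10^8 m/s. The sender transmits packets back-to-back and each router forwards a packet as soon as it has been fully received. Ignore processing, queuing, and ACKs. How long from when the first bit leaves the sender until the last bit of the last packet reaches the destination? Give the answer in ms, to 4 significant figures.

Per-hop transmission t_tx = L/R = 10000/450000000 = 0.0222222 ms.
Per-hop propagation t_prop = 49000/204000000 = 0.240196 ms.
Pipeline fill: first packet needs 3·t_tx to clear all hops; remaining 60 packets each add one t_tx.
Total = (3+61-1)·t_tx + 3·t_prop = 63·0.0222222 + 3·0.240196 = 2.121 ms.

2.121 ms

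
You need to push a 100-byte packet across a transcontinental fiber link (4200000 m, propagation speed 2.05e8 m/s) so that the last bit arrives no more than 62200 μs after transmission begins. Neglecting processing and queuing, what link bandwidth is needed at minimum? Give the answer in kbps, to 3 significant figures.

L = 800 bits.
Propagation delay = 4200000 / 2.05e+08 = 20487.8 μs.
Transmission budget = 62200 − 20487.8 = 41712.2 μs.
R ≥ L / t_tx = 800 bits / 0.0417122 s = 19.2 kbps.

19.2 kbps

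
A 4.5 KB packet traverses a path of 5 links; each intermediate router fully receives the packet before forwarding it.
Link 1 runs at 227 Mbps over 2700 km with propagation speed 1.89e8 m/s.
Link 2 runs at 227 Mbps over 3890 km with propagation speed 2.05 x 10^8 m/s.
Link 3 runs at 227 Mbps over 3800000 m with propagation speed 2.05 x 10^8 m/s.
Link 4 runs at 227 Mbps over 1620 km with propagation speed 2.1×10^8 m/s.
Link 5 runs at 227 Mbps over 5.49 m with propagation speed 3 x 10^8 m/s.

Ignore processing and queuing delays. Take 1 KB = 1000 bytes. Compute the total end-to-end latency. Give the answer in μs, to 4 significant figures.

L = 36000 bits.
Transmission delay per hop = L/R = 36000/227000000 = 158.59 μs; 5 hops → 792.952 μs.
Propagation delays (d/s per hop): 14285.7, 18975.6, 18536.6, 7714.29, 0.0183 μs; sum = 59512.2 μs.
End-to-end = 60310 μs.

60310 μs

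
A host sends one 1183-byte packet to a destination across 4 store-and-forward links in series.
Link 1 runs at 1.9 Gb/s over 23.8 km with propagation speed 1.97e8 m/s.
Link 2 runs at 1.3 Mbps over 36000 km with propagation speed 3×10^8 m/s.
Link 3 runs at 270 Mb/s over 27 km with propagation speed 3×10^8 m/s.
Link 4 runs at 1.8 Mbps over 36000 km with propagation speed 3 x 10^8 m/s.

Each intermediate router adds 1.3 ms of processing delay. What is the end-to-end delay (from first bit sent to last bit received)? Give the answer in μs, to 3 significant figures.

L = 1183 × 8 = 9464 bits.
Transmission delays (L/R per hop): 4.98105, 7280, 35.0519, 5257.78 μs; sum = 12577.8 μs.
Propagation delays (d/s per hop): 120.812, 120000, 90, 120000 μs; sum = 240211 μs.
Processing at 3 router(s): 3 × 1.3 ms = 3900 μs.
End-to-end = 257000 μs.

257000 μs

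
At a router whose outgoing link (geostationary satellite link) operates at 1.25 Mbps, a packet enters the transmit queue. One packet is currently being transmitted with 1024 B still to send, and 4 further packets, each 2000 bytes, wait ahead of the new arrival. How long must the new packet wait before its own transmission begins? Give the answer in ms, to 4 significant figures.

Each queued packet: L/R = 16000/1250000 = 12.8 ms.
4 queued → 51.2 ms.
Plus remaining 8192 bits of current packet: 6.5536 ms.
Queuing delay = 57.75 ms.

57.75 ms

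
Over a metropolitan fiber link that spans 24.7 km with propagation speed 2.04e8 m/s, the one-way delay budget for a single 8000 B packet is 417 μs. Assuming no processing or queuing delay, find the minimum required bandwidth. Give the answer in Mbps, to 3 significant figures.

216 Mbps

L = 64000 bits.
Propagation delay = 24700 / 204000000 = 121.078 μs.
Transmission budget = 417 − 121.078 = 295.922 μs.
R ≥ L / t_tx = 64000 bits / 0.000295922 s = 216 Mbps.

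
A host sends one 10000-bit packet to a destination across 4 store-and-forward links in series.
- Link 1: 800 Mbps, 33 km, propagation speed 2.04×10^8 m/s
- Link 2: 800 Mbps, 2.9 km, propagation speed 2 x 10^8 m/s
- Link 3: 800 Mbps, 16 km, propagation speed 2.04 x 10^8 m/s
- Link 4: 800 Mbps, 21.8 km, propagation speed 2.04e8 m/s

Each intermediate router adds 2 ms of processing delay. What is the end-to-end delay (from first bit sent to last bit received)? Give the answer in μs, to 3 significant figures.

6410 μs

Transmission delay per hop = L/R = 10000/800000000 = 12.5 μs; 4 hops → 50 μs.
Propagation delays (d/s per hop): 161.765, 14.5, 78.4314, 106.863 μs; sum = 361.559 μs.
Processing at 3 router(s): 3 × 2 ms = 6000 μs.
End-to-end = 6410 μs.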